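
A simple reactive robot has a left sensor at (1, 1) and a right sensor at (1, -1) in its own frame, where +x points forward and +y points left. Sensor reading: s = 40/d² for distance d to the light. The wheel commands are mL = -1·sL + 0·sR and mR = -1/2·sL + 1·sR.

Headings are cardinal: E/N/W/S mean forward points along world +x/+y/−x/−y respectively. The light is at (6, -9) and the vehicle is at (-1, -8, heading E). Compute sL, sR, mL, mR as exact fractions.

1 10/9 -1 11/18

left sensor world pos  = (0, -7); dL² = 40
right sensor world pos = (0, -9); dR² = 36
sL = 40/40 = 1
sR = 40/36 = 10/9
mL = -1·sL + 0·sR = -1
mR = -1/2·sL + 1·sR = 11/18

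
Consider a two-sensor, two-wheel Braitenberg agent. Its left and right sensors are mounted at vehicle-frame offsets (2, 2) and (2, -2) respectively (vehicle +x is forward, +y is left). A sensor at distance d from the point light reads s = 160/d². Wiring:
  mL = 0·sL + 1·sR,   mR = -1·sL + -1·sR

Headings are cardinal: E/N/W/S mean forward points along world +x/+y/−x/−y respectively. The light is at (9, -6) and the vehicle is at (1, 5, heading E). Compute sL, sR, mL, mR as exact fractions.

32/41 160/117 160/117 -10304/4797

left sensor world pos  = (3, 7); dL² = 205
right sensor world pos = (3, 3); dR² = 117
sL = 160/205 = 32/41
sR = 160/117 = 160/117
mL = 0·sL + 1·sR = 160/117
mR = -1·sL + -1·sR = -10304/4797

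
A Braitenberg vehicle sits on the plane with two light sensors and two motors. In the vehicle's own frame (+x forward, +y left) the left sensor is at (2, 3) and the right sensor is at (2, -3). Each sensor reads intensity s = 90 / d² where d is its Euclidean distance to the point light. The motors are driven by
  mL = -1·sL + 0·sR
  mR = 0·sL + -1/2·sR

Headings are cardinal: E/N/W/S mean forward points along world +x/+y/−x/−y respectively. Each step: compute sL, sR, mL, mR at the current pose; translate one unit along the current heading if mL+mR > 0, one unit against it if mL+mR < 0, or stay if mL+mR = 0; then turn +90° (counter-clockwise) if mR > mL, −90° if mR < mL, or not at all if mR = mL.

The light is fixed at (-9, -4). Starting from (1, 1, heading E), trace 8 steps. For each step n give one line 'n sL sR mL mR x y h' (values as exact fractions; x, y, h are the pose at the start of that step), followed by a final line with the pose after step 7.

n=0: pose=(1,1,E); sL=45/104, sR=45/74; mL=-45/104, mR=-45/148; mL+mR=-2835/3848 → advance -1; mR−mL=495/3848 → turn +1·90°
n=1: pose=(0,1,N); sL=18/17, sR=90/193; mL=-18/17, mR=-45/193; mL+mR=-4239/3281 → advance -1; mR−mL=2709/3281 → turn +1·90°
n=2: pose=(0,0,W); sL=9/5, sR=45/49; mL=-9/5, mR=-45/98; mL+mR=-1107/490 → advance -1; mR−mL=657/490 → turn +1·90°
n=3: pose=(1,0,S); sL=90/173, sR=90/53; mL=-90/173, mR=-45/53; mL+mR=-12555/9169 → advance -1; mR−mL=-3015/9169 → turn -1·90°
n=4: pose=(1,1,W); sL=45/34, sR=45/64; mL=-45/34, mR=-45/128; mL+mR=-3645/2176 → advance -1; mR−mL=2115/2176 → turn +1·90°
n=5: pose=(2,1,S); sL=18/41, sR=90/73; mL=-18/41, mR=-45/73; mL+mR=-3159/2993 → advance -1; mR−mL=-531/2993 → turn -1·90°
n=6: pose=(2,2,W); sL=1, sR=5/9; mL=-1, mR=-5/18; mL+mR=-23/18 → advance -1; mR−mL=13/18 → turn +1·90°
n=7: pose=(3,2,S); sL=90/241, sR=90/97; mL=-90/241, mR=-45/97; mL+mR=-19575/23377 → advance -1; mR−mL=-2115/23377 → turn -1·90°

0 45/104 45/74 -45/104 -45/148 1 1 E
1 18/17 90/193 -18/17 -45/193 0 1 N
2 9/5 45/49 -9/5 -45/98 0 0 W
3 90/173 90/53 -90/173 -45/53 1 0 S
4 45/34 45/64 -45/34 -45/128 1 1 W
5 18/41 90/73 -18/41 -45/73 2 1 S
6 1 5/9 -1 -5/18 2 2 W
7 90/241 90/97 -90/241 -45/97 3 2 S
final 3 3 W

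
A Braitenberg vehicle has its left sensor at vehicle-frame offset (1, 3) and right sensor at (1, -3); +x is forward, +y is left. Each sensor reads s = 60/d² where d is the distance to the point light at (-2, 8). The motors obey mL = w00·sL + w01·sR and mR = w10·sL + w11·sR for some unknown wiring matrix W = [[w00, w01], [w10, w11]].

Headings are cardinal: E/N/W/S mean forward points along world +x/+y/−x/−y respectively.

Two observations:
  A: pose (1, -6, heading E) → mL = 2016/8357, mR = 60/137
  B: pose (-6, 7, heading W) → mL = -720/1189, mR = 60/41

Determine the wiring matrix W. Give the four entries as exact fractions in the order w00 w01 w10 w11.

obs A: pose=(1,-6,E) → sL=60/137, sR=12/61, mL=2016/8357, mR=60/137
obs B: pose=(-6,7,W) → sL=60/41, sR=60/29, mL=-720/1189, mR=60/41
sensor matrix S = [[60/137, 12/61], [60/41, 60/29]]; det S = 6143040/9936473
solve [mL_A; mL_B] = S·[w00; w01] and [mR_A; mR_B] = S·[w10; w11]:
  w00 = 1, w01 = -1, w10 = 1, w11 = 0

1 -1 1 0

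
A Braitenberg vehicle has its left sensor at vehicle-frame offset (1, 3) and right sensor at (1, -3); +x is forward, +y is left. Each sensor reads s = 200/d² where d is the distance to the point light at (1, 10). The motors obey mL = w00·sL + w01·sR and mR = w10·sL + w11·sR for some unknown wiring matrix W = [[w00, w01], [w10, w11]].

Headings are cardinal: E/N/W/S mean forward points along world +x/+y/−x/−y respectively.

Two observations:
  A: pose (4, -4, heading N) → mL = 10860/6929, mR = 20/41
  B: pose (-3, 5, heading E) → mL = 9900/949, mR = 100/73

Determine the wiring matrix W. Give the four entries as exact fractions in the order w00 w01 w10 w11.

1/2 1 0 1/2

obs A: pose=(4,-4,N) → sL=200/169, sR=40/41, mL=10860/6929, mR=20/41
obs B: pose=(-3,5,E) → sL=200/13, sR=200/73, mL=9900/949, mR=100/73
sensor matrix S = [[200/169, 40/41], [200/13, 200/73]]; det S = -5952000/505817
solve [mL_A; mL_B] = S·[w00; w01] and [mR_A; mR_B] = S·[w10; w11]:
  w00 = 1/2, w01 = 1, w10 = 0, w11 = 1/2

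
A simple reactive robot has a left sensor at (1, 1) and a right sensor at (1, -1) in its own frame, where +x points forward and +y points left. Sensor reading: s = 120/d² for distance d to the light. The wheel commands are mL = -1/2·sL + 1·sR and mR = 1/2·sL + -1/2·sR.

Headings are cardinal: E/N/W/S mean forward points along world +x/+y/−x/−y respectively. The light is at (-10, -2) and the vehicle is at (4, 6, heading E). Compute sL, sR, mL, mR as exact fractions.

20/51 60/137 1690/6987 -160/6987

left sensor world pos  = (5, 7); dL² = 306
right sensor world pos = (5, 5); dR² = 274
sL = 120/306 = 20/51
sR = 120/274 = 60/137
mL = -1/2·sL + 1·sR = 1690/6987
mR = 1/2·sL + -1/2·sR = -160/6987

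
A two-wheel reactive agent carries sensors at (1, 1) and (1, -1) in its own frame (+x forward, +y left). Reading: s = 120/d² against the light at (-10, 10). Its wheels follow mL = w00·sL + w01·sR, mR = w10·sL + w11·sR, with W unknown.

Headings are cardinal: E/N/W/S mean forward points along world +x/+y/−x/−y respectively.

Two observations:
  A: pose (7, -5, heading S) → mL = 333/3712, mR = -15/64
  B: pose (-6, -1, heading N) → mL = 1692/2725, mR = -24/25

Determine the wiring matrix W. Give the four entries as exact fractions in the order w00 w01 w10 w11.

obs A: pose=(7,-5,S) → sL=6/29, sR=15/64, mL=333/3712, mR=-15/64
obs B: pose=(-6,-1,N) → sL=120/109, sR=24/25, mL=1692/2725, mR=-24/25
sensor matrix S = [[6/29, 15/64], [120/109, 24/25]]; det S = -37557/632200
solve [mL_A; mL_B] = S·[w00; w01] and [mR_A; mR_B] = S·[w10; w11]:
  w00 = 1, w01 = -1/2, w10 = 0, w11 = -1

1 -1/2 0 -1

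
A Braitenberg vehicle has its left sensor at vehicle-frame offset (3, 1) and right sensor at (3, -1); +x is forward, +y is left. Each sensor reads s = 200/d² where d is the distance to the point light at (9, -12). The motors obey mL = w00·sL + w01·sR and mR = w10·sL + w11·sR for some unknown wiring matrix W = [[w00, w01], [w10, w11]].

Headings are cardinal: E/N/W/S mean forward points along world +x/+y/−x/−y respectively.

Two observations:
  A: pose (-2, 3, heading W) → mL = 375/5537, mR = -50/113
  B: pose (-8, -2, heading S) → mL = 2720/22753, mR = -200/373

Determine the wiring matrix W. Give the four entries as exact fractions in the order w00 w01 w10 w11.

1 -1 0 -1

obs A: pose=(-2,3,W) → sL=25/49, sR=50/113, mL=375/5537, mR=-50/113
obs B: pose=(-8,-2,S) → sL=40/61, sR=200/373, mL=2720/22753, mR=-200/373
sensor matrix S = [[25/49, 50/113], [40/61, 200/373]]; det S = -2089000/125983361
solve [mL_A; mL_B] = S·[w00; w01] and [mR_A; mR_B] = S·[w10; w11]:
  w00 = 1, w01 = -1, w10 = 0, w11 = -1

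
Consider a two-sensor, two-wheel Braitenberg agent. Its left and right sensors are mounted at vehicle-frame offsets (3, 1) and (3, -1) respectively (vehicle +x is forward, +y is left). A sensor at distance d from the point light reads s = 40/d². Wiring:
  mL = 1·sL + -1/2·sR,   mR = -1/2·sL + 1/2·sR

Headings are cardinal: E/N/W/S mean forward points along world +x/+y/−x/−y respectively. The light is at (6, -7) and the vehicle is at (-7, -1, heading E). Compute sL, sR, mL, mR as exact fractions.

left sensor world pos  = (-4, 0); dL² = 149
right sensor world pos = (-4, -2); dR² = 125
sL = 40/149 = 40/149
sR = 40/125 = 8/25
mL = 1·sL + -1/2·sR = 404/3725
mR = -1/2·sL + 1/2·sR = 96/3725

40/149 8/25 404/3725 96/3725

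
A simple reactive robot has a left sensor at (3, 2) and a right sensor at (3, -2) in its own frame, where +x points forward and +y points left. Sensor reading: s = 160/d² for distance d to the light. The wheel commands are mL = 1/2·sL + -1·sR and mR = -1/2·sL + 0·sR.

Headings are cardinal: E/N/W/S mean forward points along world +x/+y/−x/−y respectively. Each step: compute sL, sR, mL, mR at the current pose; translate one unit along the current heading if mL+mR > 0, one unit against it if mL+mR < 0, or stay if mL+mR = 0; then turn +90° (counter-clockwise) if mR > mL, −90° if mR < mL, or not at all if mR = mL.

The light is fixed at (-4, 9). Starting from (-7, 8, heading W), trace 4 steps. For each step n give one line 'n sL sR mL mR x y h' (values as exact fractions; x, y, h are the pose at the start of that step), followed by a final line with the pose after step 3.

n=0: pose=(-7,8,W); sL=32/9, sR=160/37; mL=-848/333, mR=-16/9; mL+mR=-160/37 → advance -1; mR−mL=256/333 → turn +1·90°
n=1: pose=(-6,8,S); sL=10, sR=5; mL=0, mR=-5; mL+mR=-5 → advance -1; mR−mL=-5 → turn -1·90°
n=2: pose=(-6,9,W); sL=160/29, sR=160/29; mL=-80/29, mR=-80/29; mL+mR=-160/29 → advance -1; mR−mL=0 → turn +0·90°
n=3: pose=(-5,9,W); sL=8, sR=8; mL=-4, mR=-4; mL+mR=-8 → advance -1; mR−mL=0 → turn +0·90°

0 32/9 160/37 -848/333 -16/9 -7 8 W
1 10 5 0 -5 -6 8 S
2 160/29 160/29 -80/29 -80/29 -6 9 W
3 8 8 -4 -4 -5 9 W
final -4 9 W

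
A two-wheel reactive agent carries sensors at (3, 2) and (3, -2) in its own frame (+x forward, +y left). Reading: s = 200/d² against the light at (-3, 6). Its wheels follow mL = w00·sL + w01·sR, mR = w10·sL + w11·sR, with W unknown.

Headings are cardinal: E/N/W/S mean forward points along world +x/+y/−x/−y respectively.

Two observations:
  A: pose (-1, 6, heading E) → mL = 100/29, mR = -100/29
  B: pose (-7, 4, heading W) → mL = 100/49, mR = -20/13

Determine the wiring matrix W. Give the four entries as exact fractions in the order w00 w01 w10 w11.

0 1/2 -1/2 0

obs A: pose=(-1,6,E) → sL=200/29, sR=200/29, mL=100/29, mR=-100/29
obs B: pose=(-7,4,W) → sL=40/13, sR=200/49, mL=100/49, mR=-20/13
sensor matrix S = [[200/29, 200/29], [40/13, 200/49]]; det S = 128000/18473
solve [mL_A; mL_B] = S·[w00; w01] and [mR_A; mR_B] = S·[w10; w11]:
  w00 = 0, w01 = 1/2, w10 = -1/2, w11 = 0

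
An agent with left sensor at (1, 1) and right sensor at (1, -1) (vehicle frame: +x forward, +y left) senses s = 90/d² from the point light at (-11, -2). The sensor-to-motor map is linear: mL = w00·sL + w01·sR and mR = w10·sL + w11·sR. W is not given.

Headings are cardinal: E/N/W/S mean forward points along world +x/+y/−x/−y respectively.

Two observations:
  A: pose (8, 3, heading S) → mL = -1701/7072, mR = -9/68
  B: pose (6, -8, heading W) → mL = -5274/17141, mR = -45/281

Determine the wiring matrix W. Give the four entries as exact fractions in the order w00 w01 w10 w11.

-1/2 -1/2 0 -1/2

obs A: pose=(8,3,S) → sL=45/208, sR=9/34, mL=-1701/7072, mR=-9/68
obs B: pose=(6,-8,W) → sL=18/61, sR=90/281, mL=-5274/17141, mR=-45/281
sensor matrix S = [[45/208, 9/34], [18/61, 90/281]]; det S = -267219/30305288
solve [mL_A; mL_B] = S·[w00; w01] and [mR_A; mR_B] = S·[w10; w11]:
  w00 = -1/2, w01 = -1/2, w10 = 0, w11 = -1/2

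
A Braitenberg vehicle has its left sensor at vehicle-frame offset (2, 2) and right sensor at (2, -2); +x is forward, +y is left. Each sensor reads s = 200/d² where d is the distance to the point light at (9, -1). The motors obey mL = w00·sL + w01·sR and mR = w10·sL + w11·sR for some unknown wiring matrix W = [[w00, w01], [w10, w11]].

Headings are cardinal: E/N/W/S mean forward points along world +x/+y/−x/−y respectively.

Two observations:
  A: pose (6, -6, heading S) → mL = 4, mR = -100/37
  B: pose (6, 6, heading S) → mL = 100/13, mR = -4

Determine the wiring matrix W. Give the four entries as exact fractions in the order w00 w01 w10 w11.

1 0 0 -1

obs A: pose=(6,-6,S) → sL=4, sR=100/37, mL=4, mR=-100/37
obs B: pose=(6,6,S) → sL=100/13, sR=4, mL=100/13, mR=-4
sensor matrix S = [[4, 100/37], [100/13, 4]]; det S = -2304/481
solve [mL_A; mL_B] = S·[w00; w01] and [mR_A; mR_B] = S·[w10; w11]:
  w00 = 1, w01 = 0, w10 = 0, w11 = -1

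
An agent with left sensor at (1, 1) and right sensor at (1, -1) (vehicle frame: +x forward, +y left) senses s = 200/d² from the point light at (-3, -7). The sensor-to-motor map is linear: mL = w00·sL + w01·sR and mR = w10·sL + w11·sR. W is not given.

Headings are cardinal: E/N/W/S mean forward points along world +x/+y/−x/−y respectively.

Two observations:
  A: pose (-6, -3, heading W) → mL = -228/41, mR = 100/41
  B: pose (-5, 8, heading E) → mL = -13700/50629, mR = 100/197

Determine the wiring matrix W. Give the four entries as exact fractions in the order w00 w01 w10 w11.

-1 1/2 0 1/2

obs A: pose=(-6,-3,W) → sL=8, sR=200/41, mL=-228/41, mR=100/41
obs B: pose=(-5,8,E) → sL=200/257, sR=200/197, mL=-13700/50629, mR=100/197
sensor matrix S = [[8, 200/41], [200/257, 200/197]]; det S = 8979200/2075789
solve [mL_A; mL_B] = S·[w00; w01] and [mR_A; mR_B] = S·[w10; w11]:
  w00 = -1, w01 = 1/2, w10 = 0, w11 = 1/2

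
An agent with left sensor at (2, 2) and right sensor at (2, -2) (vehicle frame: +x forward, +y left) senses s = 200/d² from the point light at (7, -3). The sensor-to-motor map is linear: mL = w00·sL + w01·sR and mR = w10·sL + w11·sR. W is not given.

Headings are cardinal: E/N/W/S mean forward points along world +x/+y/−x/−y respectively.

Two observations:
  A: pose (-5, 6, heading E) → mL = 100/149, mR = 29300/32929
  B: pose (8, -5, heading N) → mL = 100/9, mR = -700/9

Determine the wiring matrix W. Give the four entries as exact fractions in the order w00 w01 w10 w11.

obs A: pose=(-5,6,E) → sL=200/221, sR=200/149, mL=100/149, mR=29300/32929
obs B: pose=(8,-5,N) → sL=200, sR=200/9, mL=100/9, mR=-700/9
sensor matrix S = [[200/221, 200/149], [200, 200/9]]; det S = -73600000/296361
solve [mL_A; mL_B] = S·[w00; w01] and [mR_A; mR_B] = S·[w10; w11]:
  w00 = 0, w01 = 1/2, w10 = -1/2, w11 = 1

0 1/2 -1/2 1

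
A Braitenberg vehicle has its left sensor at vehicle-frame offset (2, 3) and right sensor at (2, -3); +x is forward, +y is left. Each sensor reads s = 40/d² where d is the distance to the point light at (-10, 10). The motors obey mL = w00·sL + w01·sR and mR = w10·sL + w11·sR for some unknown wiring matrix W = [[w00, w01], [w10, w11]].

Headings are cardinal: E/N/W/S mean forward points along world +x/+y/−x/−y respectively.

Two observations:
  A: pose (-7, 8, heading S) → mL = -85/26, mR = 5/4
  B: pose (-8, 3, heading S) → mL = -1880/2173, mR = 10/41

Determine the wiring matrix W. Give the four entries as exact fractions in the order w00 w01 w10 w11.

-1 -1 0 1/2

obs A: pose=(-7,8,S) → sL=10/13, sR=5/2, mL=-85/26, mR=5/4
obs B: pose=(-8,3,S) → sL=20/53, sR=20/41, mL=-1880/2173, mR=10/41
sensor matrix S = [[10/13, 5/2], [20/53, 20/41]]; det S = -16050/28249
solve [mL_A; mL_B] = S·[w00; w01] and [mR_A; mR_B] = S·[w10; w11]:
  w00 = -1, w01 = -1, w10 = 0, w11 = 1/2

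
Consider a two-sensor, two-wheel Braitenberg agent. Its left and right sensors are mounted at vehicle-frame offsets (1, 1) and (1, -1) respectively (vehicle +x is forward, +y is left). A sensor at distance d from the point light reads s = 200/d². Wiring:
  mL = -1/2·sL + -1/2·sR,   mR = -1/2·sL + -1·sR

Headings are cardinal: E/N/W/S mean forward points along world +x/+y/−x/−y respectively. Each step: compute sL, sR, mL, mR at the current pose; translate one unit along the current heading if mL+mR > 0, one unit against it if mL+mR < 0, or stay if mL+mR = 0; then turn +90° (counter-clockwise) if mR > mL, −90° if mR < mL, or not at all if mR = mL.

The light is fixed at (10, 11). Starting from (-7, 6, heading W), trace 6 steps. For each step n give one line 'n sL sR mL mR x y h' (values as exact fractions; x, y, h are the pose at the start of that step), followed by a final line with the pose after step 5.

0 5/9 10/17 -175/306 -265/306 -7 6 W
1 40/61 200/241 -10920/14701 -17020/14701 -6 6 N
2 4/5 100/137 -524/685 -774/685 -6 5 E
3 40/61 200/373 -13560/22753 -19660/22753 -7 5 S
4 5/9 10/17 -175/306 -265/306 -7 6 W
5 40/61 200/241 -10920/14701 -17020/14701 -6 6 N
final -6 5 E

n=0: pose=(-7,6,W); sL=5/9, sR=10/17; mL=-175/306, mR=-265/306; mL+mR=-220/153 → advance -1; mR−mL=-5/17 → turn -1·90°
n=1: pose=(-6,6,N); sL=40/61, sR=200/241; mL=-10920/14701, mR=-17020/14701; mL+mR=-27940/14701 → advance -1; mR−mL=-100/241 → turn -1·90°
n=2: pose=(-6,5,E); sL=4/5, sR=100/137; mL=-524/685, mR=-774/685; mL+mR=-1298/685 → advance -1; mR−mL=-50/137 → turn -1·90°
n=3: pose=(-7,5,S); sL=40/61, sR=200/373; mL=-13560/22753, mR=-19660/22753; mL+mR=-33220/22753 → advance -1; mR−mL=-100/373 → turn -1·90°
n=4: pose=(-7,6,W); sL=5/9, sR=10/17; mL=-175/306, mR=-265/306; mL+mR=-220/153 → advance -1; mR−mL=-5/17 → turn -1·90°
n=5: pose=(-6,6,N); sL=40/61, sR=200/241; mL=-10920/14701, mR=-17020/14701; mL+mR=-27940/14701 → advance -1; mR−mL=-100/241 → turn -1·90°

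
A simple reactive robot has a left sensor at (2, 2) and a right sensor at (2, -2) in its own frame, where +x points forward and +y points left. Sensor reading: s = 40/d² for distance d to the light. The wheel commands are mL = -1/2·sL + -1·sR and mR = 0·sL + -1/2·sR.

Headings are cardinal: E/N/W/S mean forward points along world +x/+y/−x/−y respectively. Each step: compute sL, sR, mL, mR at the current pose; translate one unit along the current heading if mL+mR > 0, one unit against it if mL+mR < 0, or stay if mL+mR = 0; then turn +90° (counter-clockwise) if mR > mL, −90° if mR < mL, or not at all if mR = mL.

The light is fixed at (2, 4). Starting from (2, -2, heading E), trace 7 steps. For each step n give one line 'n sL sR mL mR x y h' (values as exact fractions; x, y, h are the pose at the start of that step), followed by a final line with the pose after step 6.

n=0: pose=(2,-2,E); sL=2, sR=10/17; mL=-27/17, mR=-5/17; mL+mR=-32/17 → advance -1; mR−mL=22/17 → turn +1·90°
n=1: pose=(1,-2,N); sL=8/5, sR=40/17; mL=-268/85, mR=-20/17; mL+mR=-368/85 → advance -1; mR−mL=168/85 → turn +1·90°
n=2: pose=(1,-3,W); sL=4/9, sR=20/17; mL=-214/153, mR=-10/17; mL+mR=-304/153 → advance -1; mR−mL=124/153 → turn +1·90°
n=3: pose=(2,-3,S); sL=8/17, sR=8/17; mL=-12/17, mR=-4/17; mL+mR=-16/17 → advance -1; mR−mL=8/17 → turn +1·90°
n=4: pose=(2,-2,E); sL=2, sR=10/17; mL=-27/17, mR=-5/17; mL+mR=-32/17 → advance -1; mR−mL=22/17 → turn +1·90°
n=5: pose=(1,-2,N); sL=8/5, sR=40/17; mL=-268/85, mR=-20/17; mL+mR=-368/85 → advance -1; mR−mL=168/85 → turn +1·90°
n=6: pose=(1,-3,W); sL=4/9, sR=20/17; mL=-214/153, mR=-10/17; mL+mR=-304/153 → advance -1; mR−mL=124/153 → turn +1·90°

0 2 10/17 -27/17 -5/17 2 -2 E
1 8/5 40/17 -268/85 -20/17 1 -2 N
2 4/9 20/17 -214/153 -10/17 1 -3 W
3 8/17 8/17 -12/17 -4/17 2 -3 S
4 2 10/17 -27/17 -5/17 2 -2 E
5 8/5 40/17 -268/85 -20/17 1 -2 N
6 4/9 20/17 -214/153 -10/17 1 -3 W
final 2 -3 S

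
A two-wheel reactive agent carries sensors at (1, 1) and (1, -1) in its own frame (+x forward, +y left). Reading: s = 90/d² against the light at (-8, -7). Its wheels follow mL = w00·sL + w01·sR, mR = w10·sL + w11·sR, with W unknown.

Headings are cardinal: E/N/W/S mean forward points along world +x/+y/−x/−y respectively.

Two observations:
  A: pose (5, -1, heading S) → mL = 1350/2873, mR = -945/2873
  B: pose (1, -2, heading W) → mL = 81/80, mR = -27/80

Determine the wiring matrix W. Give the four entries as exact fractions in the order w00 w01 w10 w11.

obs A: pose=(5,-1,S) → sL=90/221, sR=90/169, mL=1350/2873, mR=-945/2873
obs B: pose=(1,-2,W) → sL=9/8, sR=9/10, mL=81/80, mR=-27/80
sensor matrix S = [[90/221, 90/169], [9/8, 9/10]]; det S = -2673/11492
solve [mL_A; mL_B] = S·[w00; w01] and [mR_A; mR_B] = S·[w10; w11]:
  w00 = 1/2, w01 = 1/2, w10 = 1/2, w11 = -1

1/2 1/2 1/2 -1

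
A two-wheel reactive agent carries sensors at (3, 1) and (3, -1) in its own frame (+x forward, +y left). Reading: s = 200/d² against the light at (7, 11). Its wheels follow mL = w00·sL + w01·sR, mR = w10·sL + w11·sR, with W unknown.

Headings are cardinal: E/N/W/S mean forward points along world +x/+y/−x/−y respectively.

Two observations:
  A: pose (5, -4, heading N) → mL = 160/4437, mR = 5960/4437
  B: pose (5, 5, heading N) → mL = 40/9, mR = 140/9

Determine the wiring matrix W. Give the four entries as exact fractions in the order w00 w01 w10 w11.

obs A: pose=(5,-4,N) → sL=200/153, sR=40/29, mL=160/4437, mR=5960/4437
obs B: pose=(5,5,N) → sL=100/9, sR=20, mL=40/9, mR=140/9
sensor matrix S = [[200/153, 40/29], [100/9, 20]]; det S = 16000/1479
solve [mL_A; mL_B] = S·[w00; w01] and [mR_A; mR_B] = S·[w10; w11]:
  w00 = -1/2, w01 = 1/2, w10 = 1/2, w11 = 1/2

-1/2 1/2 1/2 1/2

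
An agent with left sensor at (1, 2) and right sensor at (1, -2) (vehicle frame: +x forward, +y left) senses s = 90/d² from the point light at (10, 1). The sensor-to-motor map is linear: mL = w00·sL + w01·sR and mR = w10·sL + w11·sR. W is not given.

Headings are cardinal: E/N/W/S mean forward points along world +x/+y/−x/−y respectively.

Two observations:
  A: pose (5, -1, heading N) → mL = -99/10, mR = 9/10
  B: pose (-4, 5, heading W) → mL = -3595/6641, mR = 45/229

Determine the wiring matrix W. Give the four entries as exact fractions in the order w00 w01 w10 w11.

obs A: pose=(5,-1,N) → sL=9/5, sR=9, mL=-99/10, mR=9/10
obs B: pose=(-4,5,W) → sL=90/229, sR=10/29, mL=-3595/6641, mR=45/229
sensor matrix S = [[9/5, 9], [90/229, 10/29]]; det S = -19368/6641
solve [mL_A; mL_B] = S·[w00; w01] and [mR_A; mR_B] = S·[w10; w11]:
  w00 = -1/2, w01 = -1, w10 = 1/2, w11 = 0

-1/2 -1 1/2 0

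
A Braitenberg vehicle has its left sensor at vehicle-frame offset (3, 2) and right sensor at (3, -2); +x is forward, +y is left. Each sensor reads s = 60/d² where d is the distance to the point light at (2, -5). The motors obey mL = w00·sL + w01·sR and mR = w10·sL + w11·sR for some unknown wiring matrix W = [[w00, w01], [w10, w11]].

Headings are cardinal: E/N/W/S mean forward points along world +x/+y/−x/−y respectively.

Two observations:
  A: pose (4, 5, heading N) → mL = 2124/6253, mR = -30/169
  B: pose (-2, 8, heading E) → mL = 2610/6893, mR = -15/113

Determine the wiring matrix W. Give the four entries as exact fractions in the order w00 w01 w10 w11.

obs A: pose=(4,5,N) → sL=60/169, sR=12/37, mL=2124/6253, mR=-30/169
obs B: pose=(-2,8,E) → sL=30/113, sR=30/61, mL=2610/6893, mR=-15/113
sensor matrix S = [[60/169, 12/37], [30/113, 30/61]]; det S = 3814560/43101929
solve [mL_A; mL_B] = S·[w00; w01] and [mR_A; mR_B] = S·[w10; w11]:
  w00 = 1/2, w01 = 1/2, w10 = -1/2, w11 = 0

1/2 1/2 -1/2 0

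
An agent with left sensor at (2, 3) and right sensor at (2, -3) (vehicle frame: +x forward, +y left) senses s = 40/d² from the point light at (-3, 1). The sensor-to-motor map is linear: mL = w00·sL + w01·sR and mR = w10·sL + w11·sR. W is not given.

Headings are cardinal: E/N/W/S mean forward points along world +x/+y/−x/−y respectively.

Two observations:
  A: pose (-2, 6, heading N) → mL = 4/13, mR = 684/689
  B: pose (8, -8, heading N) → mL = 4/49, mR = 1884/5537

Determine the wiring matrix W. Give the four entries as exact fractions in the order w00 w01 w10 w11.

0 1/2 1/2 1

obs A: pose=(-2,6,N) → sL=40/53, sR=8/13, mL=4/13, mR=684/689
obs B: pose=(8,-8,N) → sL=40/113, sR=8/49, mL=4/49, mR=1884/5537
sensor matrix S = [[40/53, 8/13], [40/113, 8/49]]; det S = -360960/3814993
solve [mL_A; mL_B] = S·[w00; w01] and [mR_A; mR_B] = S·[w10; w11]:
  w00 = 0, w01 = 1/2, w10 = 1/2, w11 = 1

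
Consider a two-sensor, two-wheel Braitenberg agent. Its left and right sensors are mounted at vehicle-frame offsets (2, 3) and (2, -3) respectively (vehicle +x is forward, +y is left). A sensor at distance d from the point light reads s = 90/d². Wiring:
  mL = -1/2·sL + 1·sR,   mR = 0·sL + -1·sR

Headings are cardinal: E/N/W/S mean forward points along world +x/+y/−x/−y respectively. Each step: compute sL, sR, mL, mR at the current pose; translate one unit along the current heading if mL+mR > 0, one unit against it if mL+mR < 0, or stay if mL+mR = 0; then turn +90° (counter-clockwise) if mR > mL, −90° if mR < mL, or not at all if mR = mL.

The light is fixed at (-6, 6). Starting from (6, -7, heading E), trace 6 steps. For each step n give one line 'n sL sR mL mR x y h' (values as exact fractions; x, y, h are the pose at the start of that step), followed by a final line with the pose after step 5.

0 45/148 45/226 1575/33448 -45/226 6 -7 E
1 90/421 90/289 24885/121669 -90/289 5 -7 S
2 5/17 5/9 125/306 -5/9 5 -6 W
3 90/181 18/65 333/11765 -18/65 6 -6 N
4 45/148 45/226 1575/33448 -45/226 6 -7 E
5 90/421 90/289 24885/121669 -90/289 5 -7 S
final 5 -6 W

n=0: pose=(6,-7,E); sL=45/148, sR=45/226; mL=1575/33448, mR=-45/226; mL+mR=-45/296 → advance -1; mR−mL=-8235/33448 → turn -1·90°
n=1: pose=(5,-7,S); sL=90/421, sR=90/289; mL=24885/121669, mR=-90/289; mL+mR=-45/421 → advance -1; mR−mL=-62775/121669 → turn -1·90°
n=2: pose=(5,-6,W); sL=5/17, sR=5/9; mL=125/306, mR=-5/9; mL+mR=-5/34 → advance -1; mR−mL=-295/306 → turn -1·90°
n=3: pose=(6,-6,N); sL=90/181, sR=18/65; mL=333/11765, mR=-18/65; mL+mR=-45/181 → advance -1; mR−mL=-3591/11765 → turn -1·90°
n=4: pose=(6,-7,E); sL=45/148, sR=45/226; mL=1575/33448, mR=-45/226; mL+mR=-45/296 → advance -1; mR−mL=-8235/33448 → turn -1·90°
n=5: pose=(5,-7,S); sL=90/421, sR=90/289; mL=24885/121669, mR=-90/289; mL+mR=-45/421 → advance -1; mR−mL=-62775/121669 → turn -1·90°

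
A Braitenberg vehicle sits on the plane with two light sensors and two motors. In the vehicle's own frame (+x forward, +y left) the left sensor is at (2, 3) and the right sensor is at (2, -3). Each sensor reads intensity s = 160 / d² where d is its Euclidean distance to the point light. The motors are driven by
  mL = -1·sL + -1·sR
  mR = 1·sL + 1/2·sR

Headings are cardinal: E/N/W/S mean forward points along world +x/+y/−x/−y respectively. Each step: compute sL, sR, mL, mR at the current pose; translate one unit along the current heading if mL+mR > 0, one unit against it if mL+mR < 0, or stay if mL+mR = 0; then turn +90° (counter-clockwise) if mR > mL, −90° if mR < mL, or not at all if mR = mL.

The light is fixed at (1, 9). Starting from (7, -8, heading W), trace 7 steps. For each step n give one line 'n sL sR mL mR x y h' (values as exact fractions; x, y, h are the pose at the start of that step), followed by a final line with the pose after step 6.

0 5/13 40/53 -785/689 525/689 7 -8 W
1 160/461 160/377 -134080/173797 97200/173797 8 -8 S
2 16/25 80/221 -5536/5525 4536/5525 8 -7 E
3 32/41 160/277 -15424/11357 12144/11357 7 -7 N
4 5/13 40/53 -785/689 525/689 7 -8 W
5 160/461 160/377 -134080/173797 97200/173797 8 -8 S
6 16/25 80/221 -5536/5525 4536/5525 8 -7 E
final 7 -7 N

n=0: pose=(7,-8,W); sL=5/13, sR=40/53; mL=-785/689, mR=525/689; mL+mR=-20/53 → advance -1; mR−mL=1310/689 → turn +1·90°
n=1: pose=(8,-8,S); sL=160/461, sR=160/377; mL=-134080/173797, mR=97200/173797; mL+mR=-80/377 → advance -1; mR−mL=231280/173797 → turn +1·90°
n=2: pose=(8,-7,E); sL=16/25, sR=80/221; mL=-5536/5525, mR=4536/5525; mL+mR=-40/221 → advance -1; mR−mL=10072/5525 → turn +1·90°
n=3: pose=(7,-7,N); sL=32/41, sR=160/277; mL=-15424/11357, mR=12144/11357; mL+mR=-80/277 → advance -1; mR−mL=27568/11357 → turn +1·90°
n=4: pose=(7,-8,W); sL=5/13, sR=40/53; mL=-785/689, mR=525/689; mL+mR=-20/53 → advance -1; mR−mL=1310/689 → turn +1·90°
n=5: pose=(8,-8,S); sL=160/461, sR=160/377; mL=-134080/173797, mR=97200/173797; mL+mR=-80/377 → advance -1; mR−mL=231280/173797 → turn +1·90°
n=6: pose=(8,-7,E); sL=16/25, sR=80/221; mL=-5536/5525, mR=4536/5525; mL+mR=-40/221 → advance -1; mR−mL=10072/5525 → turn +1·90°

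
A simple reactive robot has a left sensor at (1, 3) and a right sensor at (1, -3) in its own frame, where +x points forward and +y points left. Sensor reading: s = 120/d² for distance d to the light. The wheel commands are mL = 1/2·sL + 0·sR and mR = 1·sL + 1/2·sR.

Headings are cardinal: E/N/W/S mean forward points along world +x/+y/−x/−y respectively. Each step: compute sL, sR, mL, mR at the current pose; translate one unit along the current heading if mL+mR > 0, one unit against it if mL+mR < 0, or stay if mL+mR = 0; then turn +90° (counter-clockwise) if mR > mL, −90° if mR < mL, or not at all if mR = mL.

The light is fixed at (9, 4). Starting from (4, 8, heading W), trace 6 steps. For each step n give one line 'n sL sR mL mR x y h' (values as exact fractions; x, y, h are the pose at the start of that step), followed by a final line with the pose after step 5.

0 120/37 24/17 60/37 2484/629 4 8 W
1 20/3 4/3 10/3 22/3 3 8 S
2 120/61 24/5 60/61 1332/305 3 7 E
3 3/2 6 3/4 9/2 4 7 N
4 120/37 24/17 60/37 2484/629 4 8 W
5 20/3 4/3 10/3 22/3 3 8 S
final 3 7 E

n=0: pose=(4,8,W); sL=120/37, sR=24/17; mL=60/37, mR=2484/629; mL+mR=3504/629 → advance +1; mR−mL=1464/629 → turn +1·90°
n=1: pose=(3,8,S); sL=20/3, sR=4/3; mL=10/3, mR=22/3; mL+mR=32/3 → advance +1; mR−mL=4 → turn +1·90°
n=2: pose=(3,7,E); sL=120/61, sR=24/5; mL=60/61, mR=1332/305; mL+mR=1632/305 → advance +1; mR−mL=1032/305 → turn +1·90°
n=3: pose=(4,7,N); sL=3/2, sR=6; mL=3/4, mR=9/2; mL+mR=21/4 → advance +1; mR−mL=15/4 → turn +1·90°
n=4: pose=(4,8,W); sL=120/37, sR=24/17; mL=60/37, mR=2484/629; mL+mR=3504/629 → advance +1; mR−mL=1464/629 → turn +1·90°
n=5: pose=(3,8,S); sL=20/3, sR=4/3; mL=10/3, mR=22/3; mL+mR=32/3 → advance +1; mR−mL=4 → turn +1·90°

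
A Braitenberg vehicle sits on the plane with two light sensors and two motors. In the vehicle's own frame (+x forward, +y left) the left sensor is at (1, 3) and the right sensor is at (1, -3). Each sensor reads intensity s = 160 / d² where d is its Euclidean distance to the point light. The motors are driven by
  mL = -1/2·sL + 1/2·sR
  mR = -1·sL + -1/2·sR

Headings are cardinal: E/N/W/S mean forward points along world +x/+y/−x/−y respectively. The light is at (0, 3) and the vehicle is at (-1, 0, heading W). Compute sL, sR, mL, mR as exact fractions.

left sensor world pos  = (-2, -3); dL² = 40
right sensor world pos = (-2, 3); dR² = 4
sL = 160/40 = 4
sR = 160/4 = 40
mL = -1/2·sL + 1/2·sR = 18
mR = -1·sL + -1/2·sR = -24

4 40 18 -24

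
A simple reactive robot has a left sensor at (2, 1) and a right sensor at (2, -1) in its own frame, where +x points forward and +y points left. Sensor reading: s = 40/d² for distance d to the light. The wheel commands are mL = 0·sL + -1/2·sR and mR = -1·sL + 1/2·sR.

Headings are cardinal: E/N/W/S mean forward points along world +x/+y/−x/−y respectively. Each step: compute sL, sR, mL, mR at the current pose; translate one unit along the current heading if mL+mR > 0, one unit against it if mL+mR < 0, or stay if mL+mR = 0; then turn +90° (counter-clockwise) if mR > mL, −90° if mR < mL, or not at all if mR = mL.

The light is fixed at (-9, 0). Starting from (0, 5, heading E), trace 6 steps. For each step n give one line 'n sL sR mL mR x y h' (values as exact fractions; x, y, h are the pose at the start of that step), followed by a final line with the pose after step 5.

0 40/157 40/137 -20/137 -2340/21509 0 5 E
1 20/49 4/13 -2/13 -162/637 -1 5 N
2 8/25 40/109 -20/109 -372/2725 -1 4 E
3 5/9 2/5 -1/5 -16/45 -2 4 N
4 40/97 8/17 -4/17 -292/1649 -2 3 E
5 4/5 20/37 -10/37 -98/185 -3 3 N
final -3 2 E

n=0: pose=(0,5,E); sL=40/157, sR=40/137; mL=-20/137, mR=-2340/21509; mL+mR=-40/157 → advance -1; mR−mL=800/21509 → turn +1·90°
n=1: pose=(-1,5,N); sL=20/49, sR=4/13; mL=-2/13, mR=-162/637; mL+mR=-20/49 → advance -1; mR−mL=-64/637 → turn -1·90°
n=2: pose=(-1,4,E); sL=8/25, sR=40/109; mL=-20/109, mR=-372/2725; mL+mR=-8/25 → advance -1; mR−mL=128/2725 → turn +1·90°
n=3: pose=(-2,4,N); sL=5/9, sR=2/5; mL=-1/5, mR=-16/45; mL+mR=-5/9 → advance -1; mR−mL=-7/45 → turn -1·90°
n=4: pose=(-2,3,E); sL=40/97, sR=8/17; mL=-4/17, mR=-292/1649; mL+mR=-40/97 → advance -1; mR−mL=96/1649 → turn +1·90°
n=5: pose=(-3,3,N); sL=4/5, sR=20/37; mL=-10/37, mR=-98/185; mL+mR=-4/5 → advance -1; mR−mL=-48/185 → turn -1·90°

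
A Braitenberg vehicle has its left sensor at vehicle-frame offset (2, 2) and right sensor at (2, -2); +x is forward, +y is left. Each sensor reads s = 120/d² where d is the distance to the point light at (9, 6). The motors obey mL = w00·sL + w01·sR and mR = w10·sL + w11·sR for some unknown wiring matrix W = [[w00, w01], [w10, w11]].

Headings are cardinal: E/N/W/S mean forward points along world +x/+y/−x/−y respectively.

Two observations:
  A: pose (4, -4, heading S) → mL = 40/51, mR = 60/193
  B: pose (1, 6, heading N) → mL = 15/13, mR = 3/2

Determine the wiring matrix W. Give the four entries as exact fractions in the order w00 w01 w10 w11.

1 0 0 1/2

obs A: pose=(4,-4,S) → sL=40/51, sR=120/193, mL=40/51, mR=60/193
obs B: pose=(1,6,N) → sL=15/13, sR=3, mL=15/13, mR=3/2
sensor matrix S = [[40/51, 120/193], [15/13, 3]]; det S = 69760/42653
solve [mL_A; mL_B] = S·[w00; w01] and [mR_A; mR_B] = S·[w10; w11]:
  w00 = 1, w01 = 0, w10 = 0, w11 = 1/2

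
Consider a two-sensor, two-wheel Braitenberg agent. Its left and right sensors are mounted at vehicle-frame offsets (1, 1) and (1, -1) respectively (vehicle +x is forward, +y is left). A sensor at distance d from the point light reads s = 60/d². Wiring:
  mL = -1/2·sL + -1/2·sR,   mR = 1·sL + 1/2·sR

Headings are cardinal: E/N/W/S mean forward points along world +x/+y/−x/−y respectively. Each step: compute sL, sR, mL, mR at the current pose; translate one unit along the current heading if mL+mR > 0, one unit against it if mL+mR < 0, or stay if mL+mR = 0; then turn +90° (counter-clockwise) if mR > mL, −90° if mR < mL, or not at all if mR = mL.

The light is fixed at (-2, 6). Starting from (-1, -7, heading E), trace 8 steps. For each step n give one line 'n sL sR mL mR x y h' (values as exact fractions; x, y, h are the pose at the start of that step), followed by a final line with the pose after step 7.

0 15/37 3/10 -261/740 411/740 -1 -7 E
1 12/29 20/51 -596/1479 902/1479 0 -7 N
2 6/17 30/61 -438/1037 621/1037 0 -6 W
3 60/173 60/169 -10260/29237 15330/29237 -1 -6 S
4 15/37 3/10 -261/740 411/740 -1 -7 E
5 12/29 20/51 -596/1479 902/1479 0 -7 N
6 6/17 30/61 -438/1037 621/1037 0 -6 W
7 60/173 60/169 -10260/29237 15330/29237 -1 -6 S
final -1 -7 E

n=0: pose=(-1,-7,E); sL=15/37, sR=3/10; mL=-261/740, mR=411/740; mL+mR=15/74 → advance +1; mR−mL=168/185 → turn +1·90°
n=1: pose=(0,-7,N); sL=12/29, sR=20/51; mL=-596/1479, mR=902/1479; mL+mR=6/29 → advance +1; mR−mL=1498/1479 → turn +1·90°
n=2: pose=(0,-6,W); sL=6/17, sR=30/61; mL=-438/1037, mR=621/1037; mL+mR=3/17 → advance +1; mR−mL=1059/1037 → turn +1·90°
n=3: pose=(-1,-6,S); sL=60/173, sR=60/169; mL=-10260/29237, mR=15330/29237; mL+mR=30/173 → advance +1; mR−mL=25590/29237 → turn +1·90°
n=4: pose=(-1,-7,E); sL=15/37, sR=3/10; mL=-261/740, mR=411/740; mL+mR=15/74 → advance +1; mR−mL=168/185 → turn +1·90°
n=5: pose=(0,-7,N); sL=12/29, sR=20/51; mL=-596/1479, mR=902/1479; mL+mR=6/29 → advance +1; mR−mL=1498/1479 → turn +1·90°
n=6: pose=(0,-6,W); sL=6/17, sR=30/61; mL=-438/1037, mR=621/1037; mL+mR=3/17 → advance +1; mR−mL=1059/1037 → turn +1·90°
n=7: pose=(-1,-6,S); sL=60/173, sR=60/169; mL=-10260/29237, mR=15330/29237; mL+mR=30/173 → advance +1; mR−mL=25590/29237 → turn +1·90°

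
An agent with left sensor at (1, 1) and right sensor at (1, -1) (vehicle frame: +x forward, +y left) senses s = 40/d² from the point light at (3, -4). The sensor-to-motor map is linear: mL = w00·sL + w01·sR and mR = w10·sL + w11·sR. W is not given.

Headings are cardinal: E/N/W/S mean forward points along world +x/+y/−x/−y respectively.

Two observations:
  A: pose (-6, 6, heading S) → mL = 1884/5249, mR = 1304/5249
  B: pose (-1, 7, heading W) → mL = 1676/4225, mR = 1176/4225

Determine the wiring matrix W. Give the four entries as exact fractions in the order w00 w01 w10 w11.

1/2 1 1/2 1/2

obs A: pose=(-6,6,S) → sL=8/29, sR=40/181, mL=1884/5249, mR=1304/5249
obs B: pose=(-1,7,W) → sL=8/25, sR=40/169, mL=1676/4225, mR=1176/4225
sensor matrix S = [[8/29, 40/181], [8/25, 40/169]]; det S = -24064/4435405
solve [mL_A; mL_B] = S·[w00; w01] and [mR_A; mR_B] = S·[w10; w11]:
  w00 = 1/2, w01 = 1, w10 = 1/2, w11 = 1/2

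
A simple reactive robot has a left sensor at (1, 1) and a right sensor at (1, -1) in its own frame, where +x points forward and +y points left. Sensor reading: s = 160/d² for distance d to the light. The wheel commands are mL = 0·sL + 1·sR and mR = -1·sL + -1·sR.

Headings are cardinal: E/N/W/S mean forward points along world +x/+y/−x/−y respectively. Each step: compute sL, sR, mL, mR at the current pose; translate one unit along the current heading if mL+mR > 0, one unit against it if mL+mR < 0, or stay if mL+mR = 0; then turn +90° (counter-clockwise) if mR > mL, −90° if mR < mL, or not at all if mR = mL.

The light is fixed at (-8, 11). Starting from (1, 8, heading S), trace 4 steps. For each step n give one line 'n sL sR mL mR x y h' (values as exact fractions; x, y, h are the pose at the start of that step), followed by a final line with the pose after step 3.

0 40/29 2 2 -98/29 1 8 S
1 160/73 32/13 32/13 -4416/949 1 9 W
2 80/41 80/61 80/61 -8160/2501 2 9 N
3 32/25 160/137 160/137 -8384/3425 2 8 E
final 1 8 S

n=0: pose=(1,8,S); sL=40/29, sR=2; mL=2, mR=-98/29; mL+mR=-40/29 → advance -1; mR−mL=-156/29 → turn -1·90°
n=1: pose=(1,9,W); sL=160/73, sR=32/13; mL=32/13, mR=-4416/949; mL+mR=-160/73 → advance -1; mR−mL=-6752/949 → turn -1·90°
n=2: pose=(2,9,N); sL=80/41, sR=80/61; mL=80/61, mR=-8160/2501; mL+mR=-80/41 → advance -1; mR−mL=-11440/2501 → turn -1·90°
n=3: pose=(2,8,E); sL=32/25, sR=160/137; mL=160/137, mR=-8384/3425; mL+mR=-32/25 → advance -1; mR−mL=-12384/3425 → turn -1·90°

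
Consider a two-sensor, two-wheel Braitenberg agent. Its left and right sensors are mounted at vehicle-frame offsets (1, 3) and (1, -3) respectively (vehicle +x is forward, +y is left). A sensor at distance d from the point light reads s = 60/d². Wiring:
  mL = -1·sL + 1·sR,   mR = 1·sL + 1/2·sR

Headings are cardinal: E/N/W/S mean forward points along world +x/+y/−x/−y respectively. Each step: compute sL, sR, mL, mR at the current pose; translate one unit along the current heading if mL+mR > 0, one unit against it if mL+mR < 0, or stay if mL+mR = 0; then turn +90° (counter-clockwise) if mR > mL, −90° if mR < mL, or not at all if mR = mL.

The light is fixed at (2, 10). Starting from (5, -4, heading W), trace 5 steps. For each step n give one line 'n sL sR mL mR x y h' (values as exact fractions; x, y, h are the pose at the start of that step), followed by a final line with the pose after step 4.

n=0: pose=(5,-4,W); sL=60/293, sR=12/25; mL=2016/7325, mR=3258/7325; mL+mR=18/25 → advance +1; mR−mL=1242/7325 → turn +1·90°
n=1: pose=(4,-4,S); sL=6/25, sR=30/113; mL=72/2825, mR=1053/2825; mL+mR=45/113 → advance +1; mR−mL=981/2825 → turn +1·90°
n=2: pose=(4,-5,E); sL=20/51, sR=20/111; mL=-400/1887, mR=910/1887; mL+mR=10/37 → advance +1; mR−mL=1310/1887 → turn +1·90°
n=3: pose=(5,-5,N); sL=15/49, sR=15/58; mL=-135/2842, mR=2475/5684; mL+mR=45/116 → advance +1; mR−mL=2745/5684 → turn +1·90°
n=4: pose=(5,-4,W); sL=60/293, sR=12/25; mL=2016/7325, mR=3258/7325; mL+mR=18/25 → advance +1; mR−mL=1242/7325 → turn +1·90°

0 60/293 12/25 2016/7325 3258/7325 5 -4 W
1 6/25 30/113 72/2825 1053/2825 4 -4 S
2 20/51 20/111 -400/1887 910/1887 4 -5 E
3 15/49 15/58 -135/2842 2475/5684 5 -5 N
4 60/293 12/25 2016/7325 3258/7325 5 -4 W
final 4 -4 S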